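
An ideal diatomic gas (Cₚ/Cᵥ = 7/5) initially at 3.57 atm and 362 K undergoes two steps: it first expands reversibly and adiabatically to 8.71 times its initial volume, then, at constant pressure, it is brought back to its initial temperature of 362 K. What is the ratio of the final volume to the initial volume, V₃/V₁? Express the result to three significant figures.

Adiabatic step: V₂/V₁ = 8.71; T₂ = T₁·(1/8.71)^(2/5) = 152.3 K.
Isobaric step: V₃/V₂ = T₃/T₂ = 362/152.3.
V₃/V₁ = (V₂/V₁)(V₃/V₂) = 8.71 × (362/152.3) = 20.7.

V₃/V₁ ≈ 20.7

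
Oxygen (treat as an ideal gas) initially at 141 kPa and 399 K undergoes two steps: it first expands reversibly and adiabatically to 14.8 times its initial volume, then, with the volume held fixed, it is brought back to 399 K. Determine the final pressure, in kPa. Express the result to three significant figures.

P₃ ≈ 9.53 kPa

For a diatomic ideal gas γ = 7/5.
Adiabatic step (PV^γ = const): P₂ = 141×(1/14.8)^(7/5) = 3.242 kPa; T₂ = 399×(1/14.8)^(2/5) = 135.8 K.
Isochoric: P₃ = P₂(T₃/T₂) = 3.242 × (399/135.8) = 9.527 kPa.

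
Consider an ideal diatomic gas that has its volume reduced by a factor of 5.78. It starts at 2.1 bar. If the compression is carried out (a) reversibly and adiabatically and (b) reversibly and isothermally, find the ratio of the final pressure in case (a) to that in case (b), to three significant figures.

For a diatomic ideal gas γ = 7/5.
Isothermal: P_b = P₁(V₁/V₂) = 2.1×5.78.
Adiabatic: P_a = P₁(V₁/V₂)^γ = 2.1×5.78^(7/5).
P_a/P_b = (V₁/V₂)^(γ−1) = 5.78^(2/5) = 2.017.

P_adiabatic / P_isothermal ≈ 2.02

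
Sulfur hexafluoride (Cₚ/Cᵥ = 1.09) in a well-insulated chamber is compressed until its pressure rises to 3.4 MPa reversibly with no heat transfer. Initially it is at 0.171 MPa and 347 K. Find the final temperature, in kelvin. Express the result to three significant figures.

T₂ ≈ 444 K

Adiabatic: T₂/T₁ = (P₂/P₁)^((γ−1)/γ).
T₂ = 347 × (3.4/0.171)^(0.0826) = 444.2 K.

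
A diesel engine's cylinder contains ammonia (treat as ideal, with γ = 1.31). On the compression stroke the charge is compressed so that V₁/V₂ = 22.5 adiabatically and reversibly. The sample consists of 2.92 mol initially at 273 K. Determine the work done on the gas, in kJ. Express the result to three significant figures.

W ≈ 34.7 kJ

For a reversible adiabat TV^(γ−1) is constant, so T₂ = T₁ (V₁/V₂)^(γ−1).
T₂ = 273 × 22.5^(0.31) = 716.7 K.
Q = 0, so ΔU = W_on_gas = nCᵥΔT with Cᵥ = R/(γ−1) = 26.82 J/(mol·K).
ΔU = 2.92 × 26.82 × (716.7 − 273) = 34750 J.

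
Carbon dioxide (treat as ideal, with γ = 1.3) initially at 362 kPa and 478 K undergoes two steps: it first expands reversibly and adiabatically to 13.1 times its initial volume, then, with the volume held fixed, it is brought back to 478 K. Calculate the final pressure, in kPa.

Adiabatic step (PV^γ = const): P₂ = 362×(1/13.1)^(1.3) = 12.77 kPa; T₂ = 478×(1/13.1)^(0.3) = 220.9 K.
Isochoric: P₃ = P₂(T₃/T₂) = 12.77 × (478/220.9) = 27.63 kPa.

P₃ ≈ 27.6 kPa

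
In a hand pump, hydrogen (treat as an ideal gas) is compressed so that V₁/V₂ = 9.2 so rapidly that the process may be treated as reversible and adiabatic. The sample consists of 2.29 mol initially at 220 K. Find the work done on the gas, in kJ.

Adiabatic: T₁V₁^(γ−1) = T₂V₂^(γ−1) ⇒ T₂ = T₁ (V₁/V₂)^(γ−1).
γ = 7/5 for a diatomic ideal gas, so γ−1 = 2/5.
T₂ = 220 × 9.2^(2/5) = 534.5 K.
Q = 0, so ΔU = W_on_gas = nCᵥΔT with Cᵥ = R/(γ−1) = 20.79 J/(mol·K).
ΔU = 2.29 × 20.79 × (534.5 − 220) = 14970 J.

W ≈ 15.0 kJ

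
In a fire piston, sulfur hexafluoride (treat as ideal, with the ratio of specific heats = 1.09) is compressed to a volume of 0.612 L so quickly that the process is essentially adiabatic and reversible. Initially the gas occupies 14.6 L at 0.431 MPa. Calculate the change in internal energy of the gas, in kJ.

ΔU ≈ 23.1 kJ

P₂ = P₁(V₁/V₂)^γ = 0.431×(14.6/0.612)^(1.09) = 13.68 MPa.
For a reversible adiabat, W_by_gas = (P₁V₁ − P₂V₂)/(γ−1).
W_by = (431000×0.0146 − 1.368×10^7×0.000612) / (0.09) = -23100 J.
Q = 0 ⇒ ΔU = −W_by = 23100 J.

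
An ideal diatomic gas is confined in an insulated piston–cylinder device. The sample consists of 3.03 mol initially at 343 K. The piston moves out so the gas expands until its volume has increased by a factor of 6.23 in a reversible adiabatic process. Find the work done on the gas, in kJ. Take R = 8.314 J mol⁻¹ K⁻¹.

Adiabatic: T₁V₁^(γ−1) = T₂V₂^(γ−1) ⇒ T₂ = T₁ (V₁/V₂)^(γ−1).
γ = 7/5 for a diatomic ideal gas, so γ−1 = 2/5.
T₂ = 343 × (1/6.23)^(2/5) = 165 K.
Q = 0, so ΔU = W_on_gas = nCᵥΔT with Cᵥ = R/(γ−1) = 20.79 J/(mol·K).
ΔU = 3.03 × 20.79 × (165 − 343) = -11210 J.

W ≈ -11.2 kJ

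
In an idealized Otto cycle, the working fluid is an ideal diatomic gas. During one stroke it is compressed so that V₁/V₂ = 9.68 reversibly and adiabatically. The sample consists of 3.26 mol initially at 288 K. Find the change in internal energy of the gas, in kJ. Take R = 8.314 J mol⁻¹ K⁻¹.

ΔU ≈ 28.9 kJ

For a reversible adiabat TV^(γ−1) is constant, so T₂ = T₁ (V₁/V₂)^(γ−1).
γ = 7/5 for a diatomic ideal gas, so γ−1 = 2/5.
T₂ = 288 × 9.68^(2/5) = 714.1 K.
Q = 0, so ΔU = W_on_gas = nCᵥΔT with Cᵥ = R/(γ−1) = 20.79 J/(mol·K).
ΔU = 3.26 × 20.79 × (714.1 − 288) = 28870 J.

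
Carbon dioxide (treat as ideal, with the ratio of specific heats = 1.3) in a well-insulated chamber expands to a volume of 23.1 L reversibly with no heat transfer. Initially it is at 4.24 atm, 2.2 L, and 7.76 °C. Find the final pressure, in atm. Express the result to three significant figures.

Since PV^γ is constant along a reversible adiabat, P₂ = P₁ (V₁/V₂)^γ.
P₂ = 4.24 × (2.2/23.1)^(1.3) = 0.1994 atm.

P₂ ≈ 0.199 atm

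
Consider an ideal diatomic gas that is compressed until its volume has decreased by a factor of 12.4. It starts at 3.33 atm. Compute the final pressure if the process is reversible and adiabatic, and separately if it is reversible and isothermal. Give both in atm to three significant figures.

adiabatic: 113 atm; isothermal: 41.3 atm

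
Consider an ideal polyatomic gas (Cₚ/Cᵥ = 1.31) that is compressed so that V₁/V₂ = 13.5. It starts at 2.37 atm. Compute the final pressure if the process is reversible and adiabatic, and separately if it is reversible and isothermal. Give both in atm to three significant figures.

adiabatic: 71.7 atm; isothermal: 32.0 atm

Isothermal: P₂ = P₁(V₁/V₂) = 2.37×13.5 = 32 atm.
Adiabatic: P₂ = P₁(V₁/V₂)^γ = 2.37×13.5^(1.31) = 71.69 atm.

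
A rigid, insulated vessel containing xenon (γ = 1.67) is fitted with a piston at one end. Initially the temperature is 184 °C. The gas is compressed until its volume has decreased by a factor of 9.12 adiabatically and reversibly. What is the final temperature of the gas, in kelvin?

T₂ ≈ 2010 K

For a reversible adiabat TV^(γ−1) is constant, so T₂ = T₁ (V₁/V₂)^(γ−1).
T₁ = 184 °C = 457.1 K.
T₂ = 457.1 × 9.12^(0.67) = 2010 K.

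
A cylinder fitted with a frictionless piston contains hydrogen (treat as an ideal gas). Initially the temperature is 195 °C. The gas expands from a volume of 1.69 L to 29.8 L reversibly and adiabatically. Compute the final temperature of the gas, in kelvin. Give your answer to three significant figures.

T₂ ≈ 149 K

For a reversible adiabat TV^(γ−1) is constant, so T₂ = T₁ (V₁/V₂)^(γ−1).
For a diatomic ideal gas γ = 7/5, so γ−1 = 2/5.
T₁ = 195 °C = 468.1 K.
T₂ = 468.1 × (1.69/29.8)^(2/5) = 148.5 K.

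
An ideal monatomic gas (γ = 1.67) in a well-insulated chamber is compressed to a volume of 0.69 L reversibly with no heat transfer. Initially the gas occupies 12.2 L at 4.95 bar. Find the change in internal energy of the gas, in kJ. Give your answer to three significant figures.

ΔU ≈ 52.7 kJ

P₂ = P₁(V₁/V₂)^γ = 4.95×(12.2/0.69)^(1.67) = 599.7 bar.
For a reversible adiabat, W_by_gas = (P₁V₁ − P₂V₂)/(γ−1).
W_by = (495000×0.0122 − 5.997×10^7×0.00069) / (0.67) = -52750 J.
Q = 0 ⇒ ΔU = −W_by = 52750 J.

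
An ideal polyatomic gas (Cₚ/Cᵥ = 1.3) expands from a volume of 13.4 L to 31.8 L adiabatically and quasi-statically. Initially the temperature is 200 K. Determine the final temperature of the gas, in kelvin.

Adiabatic: T₁V₁^(γ−1) = T₂V₂^(γ−1) ⇒ T₂ = T₁ (V₁/V₂)^(γ−1).
T₂ = 200 × (13.4/31.8)^(0.3) = 154.3 K.

T₂ ≈ 154 K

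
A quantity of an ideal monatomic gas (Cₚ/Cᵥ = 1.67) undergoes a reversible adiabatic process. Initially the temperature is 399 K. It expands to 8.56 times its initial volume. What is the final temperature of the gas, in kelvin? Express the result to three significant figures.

Adiabatic: T₁V₁^(γ−1) = T₂V₂^(γ−1) ⇒ T₂ = T₁ (V₁/V₂)^(γ−1).
T₂ = 399 × (1/8.56)^(0.67) = 94.67 K.

T₂ ≈ 94.7 K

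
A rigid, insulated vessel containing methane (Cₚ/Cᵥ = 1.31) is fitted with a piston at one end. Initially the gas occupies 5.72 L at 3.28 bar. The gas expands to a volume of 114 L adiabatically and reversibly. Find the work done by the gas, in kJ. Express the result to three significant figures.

W ≈ 3.66 kJ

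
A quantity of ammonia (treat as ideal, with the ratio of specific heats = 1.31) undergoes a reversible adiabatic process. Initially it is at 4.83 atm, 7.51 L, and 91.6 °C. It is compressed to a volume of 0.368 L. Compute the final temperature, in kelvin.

For a reversible adiabat TV^(γ−1) is constant, so T₂ = T₁ (V₁/V₂)^(γ−1).
T₁ = 91.6 °C = 364.8 K.
T₂ = 364.8 × (7.51/0.368)^(0.31) = 929 K.

T₂ ≈ 929 K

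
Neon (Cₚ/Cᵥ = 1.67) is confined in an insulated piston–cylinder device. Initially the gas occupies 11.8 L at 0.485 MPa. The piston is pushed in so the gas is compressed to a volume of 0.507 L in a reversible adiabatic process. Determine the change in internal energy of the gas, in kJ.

ΔU ≈ 61.8 kJ

P₂ = P₁(V₁/V₂)^γ = 0.485×(11.8/0.507)^(1.67) = 92.99 MPa.
For a reversible adiabat, W_by_gas = (P₁V₁ − P₂V₂)/(γ−1).
W_by = (485000×0.0118 − 9.299×10^7×0.000507) / (0.67) = -61820 J.
Q = 0 ⇒ ΔU = −W_by = 61820 J.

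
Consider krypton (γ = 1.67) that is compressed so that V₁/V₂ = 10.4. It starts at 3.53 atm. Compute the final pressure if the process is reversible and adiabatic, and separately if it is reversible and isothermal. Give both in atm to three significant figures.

Isothermal: P₂ = P₁(V₁/V₂) = 3.53×10.4 = 36.71 atm.
Adiabatic: P₂ = P₁(V₁/V₂)^γ = 3.53×10.4^(1.67) = 176.3 atm.

adiabatic: 176 atm; isothermal: 36.7 atm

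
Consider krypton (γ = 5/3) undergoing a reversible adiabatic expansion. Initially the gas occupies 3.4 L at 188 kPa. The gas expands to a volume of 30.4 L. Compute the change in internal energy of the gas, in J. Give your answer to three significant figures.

P₂ = P₁(V₁/V₂)^γ = 188×(3.4/30.4)^(5/3) = 4.881 kPa.
For a reversible adiabat, W_by_gas = (P₁V₁ − P₂V₂)/(γ−1).
W_by = (188000×0.0034 − 4881×0.0304) / (2/3) = 736.2 J.
Q = 0 ⇒ ΔU = −W_by = -736.2 J.

ΔU ≈ -736 J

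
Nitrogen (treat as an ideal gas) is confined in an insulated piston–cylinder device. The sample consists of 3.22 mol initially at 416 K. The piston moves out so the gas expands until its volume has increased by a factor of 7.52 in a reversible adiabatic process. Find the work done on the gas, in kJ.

For a reversible adiabat TV^(γ−1) is constant, so T₂ = T₁ (V₁/V₂)^(γ−1).
γ = 7/5 for a diatomic ideal gas, so γ−1 = 2/5.
T₂ = 416 × (1/7.52)^(2/5) = 185.6 K.
Q = 0, so ΔU = W_on_gas = nCᵥΔT with Cᵥ = R/(γ−1) = 20.79 J/(mol·K).
ΔU = 3.22 × 20.79 × (185.6 − 416) = -15420 J.

W ≈ -15.4 kJ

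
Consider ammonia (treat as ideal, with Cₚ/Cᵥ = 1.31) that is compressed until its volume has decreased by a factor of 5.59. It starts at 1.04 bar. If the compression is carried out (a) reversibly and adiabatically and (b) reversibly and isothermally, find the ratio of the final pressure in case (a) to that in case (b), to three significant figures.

Isothermal: P_b = P₁(V₁/V₂) = 1.04×5.59.
Adiabatic: P_a = P₁(V₁/V₂)^γ = 1.04×5.59^(1.31).
P_a/P_b = (V₁/V₂)^(γ−1) = 5.59^(0.31) = 1.705.

P_adiabatic / P_isothermal ≈ 1.70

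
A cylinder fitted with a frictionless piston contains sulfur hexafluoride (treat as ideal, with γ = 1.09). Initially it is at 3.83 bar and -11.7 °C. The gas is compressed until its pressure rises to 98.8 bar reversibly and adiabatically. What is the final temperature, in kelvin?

T₂ ≈ 342 K

Adiabatic: T₂/T₁ = (P₂/P₁)^((γ−1)/γ).
T₁ = -11.7 °C = 261.4 K.
T₂ = 261.4 × (98.8/3.83)^(0.0826) = 341.9 K.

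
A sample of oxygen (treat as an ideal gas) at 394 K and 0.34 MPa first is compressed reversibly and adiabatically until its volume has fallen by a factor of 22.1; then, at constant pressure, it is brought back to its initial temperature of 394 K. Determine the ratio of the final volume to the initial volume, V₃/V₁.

V₃/V₁ ≈ 0.0131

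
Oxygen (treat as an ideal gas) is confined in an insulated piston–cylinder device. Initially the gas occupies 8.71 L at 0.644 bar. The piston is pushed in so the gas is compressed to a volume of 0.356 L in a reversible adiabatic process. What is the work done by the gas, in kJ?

W ≈ -3.64 kJ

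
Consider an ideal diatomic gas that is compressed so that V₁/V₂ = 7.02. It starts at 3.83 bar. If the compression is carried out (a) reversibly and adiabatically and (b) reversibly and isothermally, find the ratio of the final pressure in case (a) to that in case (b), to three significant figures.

P_adiabatic / P_isothermal ≈ 2.18

For a diatomic ideal gas γ = 7/5.
Isothermal: P_b = P₁(V₁/V₂) = 3.83×7.02.
Adiabatic: P_a = P₁(V₁/V₂)^γ = 3.83×7.02^(7/5).
P_a/P_b = (V₁/V₂)^(γ−1) = 7.02^(2/5) = 2.18.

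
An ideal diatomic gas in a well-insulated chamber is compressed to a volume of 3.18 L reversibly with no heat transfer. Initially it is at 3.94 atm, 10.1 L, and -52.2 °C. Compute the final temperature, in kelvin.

T₂ ≈ 351 K

For a reversible adiabat TV^(γ−1) is constant, so T₂ = T₁ (V₁/V₂)^(γ−1).
γ = 7/5 for a diatomic ideal gas.
T₁ = -52.2 °C = 220.9 K.
T₂ = 220.9 × (10.1/3.18)^(2/5) = 350.8 K.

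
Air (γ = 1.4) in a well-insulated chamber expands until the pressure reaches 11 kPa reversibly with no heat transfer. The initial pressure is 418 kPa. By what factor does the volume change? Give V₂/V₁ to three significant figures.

From PV^γ = const, V₂/V₁ = (P₁/P₂)^(1/γ).
V₂/V₁ = (418/11)^(0.714) = 13.44.

V₂/V₁ ≈ 13.4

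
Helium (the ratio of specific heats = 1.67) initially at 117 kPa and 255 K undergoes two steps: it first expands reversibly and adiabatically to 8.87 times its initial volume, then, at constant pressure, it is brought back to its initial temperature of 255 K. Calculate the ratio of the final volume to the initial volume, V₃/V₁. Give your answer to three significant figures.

Adiabatic step: V₂/V₁ = 8.87; T₂ = T₁·(1/8.87)^(0.67) = 59.08 K.
Isobaric step: V₃/V₂ = T₃/T₂ = 255/59.08.
V₃/V₁ = (V₂/V₁)(V₃/V₂) = 8.87 × (255/59.08) = 38.29.

V₃/V₁ ≈ 38.3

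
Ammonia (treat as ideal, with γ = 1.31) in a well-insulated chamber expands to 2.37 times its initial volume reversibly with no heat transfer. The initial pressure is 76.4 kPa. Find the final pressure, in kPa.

Since PV^γ is constant along a reversible adiabat, P₂ = P₁ (V₁/V₂)^γ.
P₂ = 76.4 × (1/2.37)^(1.31) = 24.67 kPa.

P₂ ≈ 24.7 kPa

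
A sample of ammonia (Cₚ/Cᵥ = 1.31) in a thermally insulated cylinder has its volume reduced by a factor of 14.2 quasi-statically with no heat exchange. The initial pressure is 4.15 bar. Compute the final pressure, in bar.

P₂ ≈ 134 bar

Adiabatic: P₁V₁^γ = P₂V₂^γ ⇒ P₂ = P₁ (V₁/V₂)^γ.
P₂ = 4.15 × 14.2^(1.31) = 134.1 bar.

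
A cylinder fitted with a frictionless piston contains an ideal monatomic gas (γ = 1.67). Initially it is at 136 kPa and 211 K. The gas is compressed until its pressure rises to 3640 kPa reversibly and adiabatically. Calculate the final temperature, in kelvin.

Adiabatic: T₂/T₁ = (P₂/P₁)^((γ−1)/γ).
T₂ = 211 × (3640/136)^(0.401) = 788.9 K.

T₂ ≈ 789 K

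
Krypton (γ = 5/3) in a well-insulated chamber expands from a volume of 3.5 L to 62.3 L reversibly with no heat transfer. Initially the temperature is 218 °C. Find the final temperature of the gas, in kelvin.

T₂ ≈ 72.0 K

For a reversible adiabat TV^(γ−1) is constant, so T₂ = T₁ (V₁/V₂)^(γ−1).
T₁ = 218 °C = 491.1 K.
T₂ = 491.1 × (3.5/62.3)^(2/3) = 72.04 K.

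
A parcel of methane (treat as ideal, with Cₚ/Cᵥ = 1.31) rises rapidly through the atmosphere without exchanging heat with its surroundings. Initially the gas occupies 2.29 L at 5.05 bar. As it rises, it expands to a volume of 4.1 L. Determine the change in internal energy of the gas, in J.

ΔU ≈ -616 J

P₂ = P₁(V₁/V₂)^γ = 5.05×(2.29/4.1)^(1.31) = 2.355 bar.
For a reversible adiabat, W_by_gas = (P₁V₁ − P₂V₂)/(γ−1).
W_by = (505000×0.00229 − 235500×0.0041) / (0.31) = 616.3 J.
Q = 0 ⇒ ΔU = −W_by = -616.3 J.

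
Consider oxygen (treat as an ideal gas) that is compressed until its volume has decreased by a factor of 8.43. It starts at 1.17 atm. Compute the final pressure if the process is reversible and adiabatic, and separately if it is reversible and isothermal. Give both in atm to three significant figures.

adiabatic: 23.1 atm; isothermal: 9.86 atm

For a diatomic ideal gas γ = 7/5.
Isothermal: P₂ = P₁(V₁/V₂) = 1.17×8.43 = 9.863 atm.
Adiabatic: P₂ = P₁(V₁/V₂)^γ = 1.17×8.43^(7/5) = 23.14 atm.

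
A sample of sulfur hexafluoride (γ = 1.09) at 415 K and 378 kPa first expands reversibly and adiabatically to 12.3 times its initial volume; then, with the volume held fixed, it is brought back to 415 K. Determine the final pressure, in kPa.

P₃ ≈ 30.7 kPa

Adiabatic step (PV^γ = const): P₂ = 378×(1/12.3)^(1.09) = 24.52 kPa; T₂ = 415×(1/12.3)^(0.09) = 331.1 K.
Isochoric: P₃ = P₂(T₃/T₂) = 24.52 × (415/331.1) = 30.73 kPa.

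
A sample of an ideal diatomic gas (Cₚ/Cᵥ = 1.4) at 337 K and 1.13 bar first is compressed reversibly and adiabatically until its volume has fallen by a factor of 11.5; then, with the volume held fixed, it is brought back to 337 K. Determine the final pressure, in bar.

Adiabatic step (PV^γ = const): P₂ = 1.13×11.5^(1.4) = 34.52 bar; T₂ = 337×11.5^(0.4) = 895.2 K.
Isochoric: P₃ = P₂(T₃/T₂) = 34.52 × (337/895.2) = 12.99 bar.

P₃ ≈ 13.0 bar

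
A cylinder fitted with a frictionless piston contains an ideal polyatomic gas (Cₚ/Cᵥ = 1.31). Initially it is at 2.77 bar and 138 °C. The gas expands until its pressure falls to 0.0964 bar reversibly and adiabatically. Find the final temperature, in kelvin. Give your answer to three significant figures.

T₂ ≈ 186 K

Adiabatic: T₂/T₁ = (P₂/P₁)^((γ−1)/γ).
T₁ = 138 °C = 411.1 K.
T₂ = 411.1 × (0.0964/2.77)^(0.237) = 185.7 K.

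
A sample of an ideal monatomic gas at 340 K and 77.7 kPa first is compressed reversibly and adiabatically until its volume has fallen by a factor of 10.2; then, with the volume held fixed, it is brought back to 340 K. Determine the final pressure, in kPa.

P₃ ≈ 793 kPa

For a monatomic ideal gas γ = 5/3.
Adiabatic step (PV^γ = const): P₂ = 77.7×10.2^(5/3) = 3728 kPa; T₂ = 340×10.2^(2/3) = 1599 K.
Isochoric: P₃ = P₂(T₃/T₂) = 3728 × (340/1599) = 792.5 kPa.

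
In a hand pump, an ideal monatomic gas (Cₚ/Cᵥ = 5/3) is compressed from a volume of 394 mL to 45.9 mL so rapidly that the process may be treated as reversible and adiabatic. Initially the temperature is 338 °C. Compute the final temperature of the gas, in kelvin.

Adiabatic: T₁V₁^(γ−1) = T₂V₂^(γ−1) ⇒ T₂ = T₁ (V₁/V₂)^(γ−1).
T₁ = 338 °C = 611.1 K.
T₂ = 611.1 × (394/45.9)^(2/3) = 2562 K.

T₂ ≈ 2560 K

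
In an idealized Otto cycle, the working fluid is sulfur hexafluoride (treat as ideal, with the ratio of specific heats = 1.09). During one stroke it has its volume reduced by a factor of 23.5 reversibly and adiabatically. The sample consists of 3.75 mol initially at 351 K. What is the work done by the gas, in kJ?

W ≈ -40.0 kJ

For a reversible adiabat TV^(γ−1) is constant, so T₂ = T₁ (V₁/V₂)^(γ−1).
T₂ = 351 × 23.5^(0.09) = 466.3 K.
Q = 0, so ΔU = W_on_gas = nCᵥΔT with Cᵥ = R/(γ−1) = 92.38 J/(mol·K).
ΔU = 3.75 × 92.38 × (466.3 − 351) = 39960 J.
Work done by the gas = −ΔU = -39960 J.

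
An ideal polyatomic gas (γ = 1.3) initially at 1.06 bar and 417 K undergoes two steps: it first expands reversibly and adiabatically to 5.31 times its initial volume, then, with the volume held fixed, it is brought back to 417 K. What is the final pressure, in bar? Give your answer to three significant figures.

P₃ ≈ 0.200 bar

Adiabatic step (PV^γ = const): P₂ = 1.06×(1/5.31)^(1.3) = 0.121 bar; T₂ = 417×(1/5.31)^(0.3) = 252.7 K.
Isochoric: P₃ = P₂(T₃/T₂) = 0.121 × (417/252.7) = 0.1996 bar.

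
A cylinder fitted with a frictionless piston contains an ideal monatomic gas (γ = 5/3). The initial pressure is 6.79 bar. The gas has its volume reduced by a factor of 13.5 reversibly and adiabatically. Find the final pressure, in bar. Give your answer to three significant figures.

P₂ ≈ 520 bar

Adiabatic: P₁V₁^γ = P₂V₂^γ ⇒ P₂ = P₁ (V₁/V₂)^γ.
P₂ = 6.79 × 13.5^(5/3) = 519.7 bar.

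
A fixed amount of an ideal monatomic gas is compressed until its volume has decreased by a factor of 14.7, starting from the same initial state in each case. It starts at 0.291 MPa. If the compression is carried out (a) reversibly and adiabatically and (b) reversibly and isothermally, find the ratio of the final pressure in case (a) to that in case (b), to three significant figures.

For a monatomic ideal gas γ = 5/3.
Isothermal: P_b = P₁(V₁/V₂) = 0.291×14.7.
Adiabatic: P_a = P₁(V₁/V₂)^γ = 0.291×14.7^(5/3).
P_a/P_b = (V₁/V₂)^(γ−1) = 14.7^(2/3) = 6.001.

P_adiabatic / P_isothermal ≈ 6.00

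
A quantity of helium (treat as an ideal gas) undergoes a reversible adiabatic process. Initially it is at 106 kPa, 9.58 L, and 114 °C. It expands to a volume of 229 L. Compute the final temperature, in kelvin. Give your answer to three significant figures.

Adiabatic: T₁V₁^(γ−1) = T₂V₂^(γ−1) ⇒ T₂ = T₁ (V₁/V₂)^(γ−1).
γ = 5/3 for a monatomic ideal gas.
T₁ = 114 °C = 387.1 K.
T₂ = 387.1 × (9.58/229)^(2/3) = 46.66 K.

T₂ ≈ 46.7 K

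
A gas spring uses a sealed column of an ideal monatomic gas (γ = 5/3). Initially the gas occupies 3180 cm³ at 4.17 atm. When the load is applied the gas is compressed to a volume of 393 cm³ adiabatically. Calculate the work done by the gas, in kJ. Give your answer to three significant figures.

P₂ = P₁(V₁/V₂)^γ = 4.17×(3180/393)^(5/3) = 136 atm.
For a reversible adiabat, W_by_gas = (P₁V₁ − P₂V₂)/(γ−1).
W_by = (422500×0.00318 − 1.378×10^7×0.000393) / (2/3) = -6108 J.

W ≈ -6.11 kJ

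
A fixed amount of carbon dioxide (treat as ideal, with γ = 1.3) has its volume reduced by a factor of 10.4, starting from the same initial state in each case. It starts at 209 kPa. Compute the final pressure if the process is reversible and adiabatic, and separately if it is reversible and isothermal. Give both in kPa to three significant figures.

Isothermal: P₂ = P₁(V₁/V₂) = 209×10.4 = 2174 kPa.
Adiabatic: P₂ = P₁(V₁/V₂)^γ = 209×10.4^(1.3) = 4388 kPa.

adiabatic: 4390 kPa; isothermal: 2170 kPa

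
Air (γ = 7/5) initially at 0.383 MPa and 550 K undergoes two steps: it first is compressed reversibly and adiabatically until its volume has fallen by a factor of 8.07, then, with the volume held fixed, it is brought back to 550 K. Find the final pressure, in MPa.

P₃ ≈ 3.09 MPa

Adiabatic step (PV^γ = const): P₂ = 0.383×8.07^(7/5) = 7.126 MPa; T₂ = 550×8.07^(2/5) = 1268 K.
Isochoric: P₃ = P₂(T₃/T₂) = 7.126 × (550/1268) = 3.091 MPa.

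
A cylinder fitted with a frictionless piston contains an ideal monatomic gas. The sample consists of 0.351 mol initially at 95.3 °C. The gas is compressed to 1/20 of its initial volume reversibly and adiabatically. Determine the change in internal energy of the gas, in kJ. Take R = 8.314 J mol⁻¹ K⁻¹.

ΔU ≈ 10.3 kJ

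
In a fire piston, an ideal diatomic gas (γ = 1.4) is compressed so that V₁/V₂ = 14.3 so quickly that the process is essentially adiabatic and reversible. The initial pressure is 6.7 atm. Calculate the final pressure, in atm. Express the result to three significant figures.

P₂ ≈ 278 atm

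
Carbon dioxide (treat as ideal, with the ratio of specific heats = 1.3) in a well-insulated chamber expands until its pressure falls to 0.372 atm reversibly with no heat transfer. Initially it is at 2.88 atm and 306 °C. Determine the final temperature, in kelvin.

Along an adiabat T P^((1−γ)/γ) is constant, so T₂ = T₁ (P₂/P₁)^((γ−1)/γ).
T₁ = 306 °C = 579.1 K.
T₂ = 579.1 × (0.372/2.88)^(0.231) = 361.1 K.

T₂ ≈ 361 K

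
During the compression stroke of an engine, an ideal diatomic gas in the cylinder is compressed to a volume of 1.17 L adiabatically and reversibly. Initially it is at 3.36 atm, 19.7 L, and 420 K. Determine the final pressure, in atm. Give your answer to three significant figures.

Adiabatic: P₁V₁^γ = P₂V₂^γ ⇒ P₂ = P₁ (V₁/V₂)^γ.
γ = 7/5 for a diatomic ideal gas.
P₂ = 3.36 × (19.7/1.17)^(7/5) = 175 atm.

P₂ ≈ 175 atm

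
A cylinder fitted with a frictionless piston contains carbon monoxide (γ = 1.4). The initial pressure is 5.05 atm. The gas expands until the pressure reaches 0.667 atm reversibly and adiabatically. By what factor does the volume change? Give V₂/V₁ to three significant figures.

From PV^γ = const, V₂/V₁ = (P₁/P₂)^(1/γ).
V₂/V₁ = (5.05/0.667)^(0.714) = 4.246.

V₂/V₁ ≈ 4.25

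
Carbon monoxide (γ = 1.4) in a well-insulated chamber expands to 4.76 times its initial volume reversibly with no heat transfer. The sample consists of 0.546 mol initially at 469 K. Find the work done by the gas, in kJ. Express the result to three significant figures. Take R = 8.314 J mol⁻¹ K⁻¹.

W ≈ 2.47 kJ

Adiabatic: T₁V₁^(γ−1) = T₂V₂^(γ−1) ⇒ T₂ = T₁ (V₁/V₂)^(γ−1).
T₂ = 469 × (1/4.76)^(0.4) = 251.3 K.
Q = 0, so ΔU = W_on_gas = nCᵥΔT with Cᵥ = R/(γ−1) = 20.79 J/(mol·K).
ΔU = 0.546 × 20.79 × (251.3 − 469) = -2471 J.
Work done by the gas = −ΔU = 2471 J.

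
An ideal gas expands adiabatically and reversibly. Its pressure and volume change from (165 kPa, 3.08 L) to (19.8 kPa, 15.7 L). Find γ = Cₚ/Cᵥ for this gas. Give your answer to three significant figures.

γ ≈ 1.30

PV^γ = const ⇒ γ = ln(P₂/P₁) / ln(V₁/V₂).
γ = ln(19.8/165) / ln(3.08/15.7) = 1.302.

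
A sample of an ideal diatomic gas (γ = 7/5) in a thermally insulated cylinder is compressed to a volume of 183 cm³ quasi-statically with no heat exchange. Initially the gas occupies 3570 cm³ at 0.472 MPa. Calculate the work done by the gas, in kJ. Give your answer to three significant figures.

P₂ = P₁(V₁/V₂)^γ = 0.472×(3570/183)^(7/5) = 30.22 MPa.
For a reversible adiabat, W_by_gas = (P₁V₁ − P₂V₂)/(γ−1).
W_by = (472000×0.00357 − 3.022×10^7×0.000183) / (2/5) = -9612 J.

W ≈ -9.61 kJ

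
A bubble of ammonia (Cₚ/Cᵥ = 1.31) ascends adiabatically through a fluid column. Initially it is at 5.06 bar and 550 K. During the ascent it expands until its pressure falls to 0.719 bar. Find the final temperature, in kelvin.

Adiabatic: T₂/T₁ = (P₂/P₁)^((γ−1)/γ).
T₂ = 550 × (0.719/5.06)^(0.237) = 346.6 K.

T₂ ≈ 347 K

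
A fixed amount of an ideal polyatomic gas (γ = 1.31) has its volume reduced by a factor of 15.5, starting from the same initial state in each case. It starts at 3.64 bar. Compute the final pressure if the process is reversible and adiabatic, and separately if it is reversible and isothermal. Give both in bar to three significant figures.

Isothermal: P₂ = P₁(V₁/V₂) = 3.64×15.5 = 56.42 bar.
Adiabatic: P₂ = P₁(V₁/V₂)^γ = 3.64×15.5^(1.31) = 132 bar.

adiabatic: 132 bar; isothermal: 56.4 bar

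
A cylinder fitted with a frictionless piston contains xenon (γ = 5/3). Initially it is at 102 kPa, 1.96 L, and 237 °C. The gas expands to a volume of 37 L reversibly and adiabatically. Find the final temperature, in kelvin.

For a reversible adiabat TV^(γ−1) is constant, so T₂ = T₁ (V₁/V₂)^(γ−1).
T₁ = 237 °C = 510.1 K.
T₂ = 510.1 × (1.96/37)^(2/3) = 71.96 K.

T₂ ≈ 72.0 K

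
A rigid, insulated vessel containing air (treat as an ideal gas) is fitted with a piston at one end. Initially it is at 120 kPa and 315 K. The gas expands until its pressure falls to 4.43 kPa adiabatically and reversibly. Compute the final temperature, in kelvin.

T₂ ≈ 123 K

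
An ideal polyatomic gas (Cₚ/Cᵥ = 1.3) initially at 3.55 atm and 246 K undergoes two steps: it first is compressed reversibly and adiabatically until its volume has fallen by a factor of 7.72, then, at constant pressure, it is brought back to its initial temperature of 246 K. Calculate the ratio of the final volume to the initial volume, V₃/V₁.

V₃/V₁ ≈ 0.0702

Adiabatic step: V₂/V₁ = 0.1295; T₂ = T₁·7.72^(0.3) = 454.2 K.
Isobaric step: V₃/V₂ = T₃/T₂ = 246/454.2.
V₃/V₁ = (V₂/V₁)(V₃/V₂) = 0.1295 × (246/454.2) = 0.07016.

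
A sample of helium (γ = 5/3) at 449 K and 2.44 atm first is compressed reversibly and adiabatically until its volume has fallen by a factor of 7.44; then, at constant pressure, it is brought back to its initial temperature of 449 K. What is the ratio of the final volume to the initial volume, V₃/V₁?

V₃/V₁ ≈ 0.0353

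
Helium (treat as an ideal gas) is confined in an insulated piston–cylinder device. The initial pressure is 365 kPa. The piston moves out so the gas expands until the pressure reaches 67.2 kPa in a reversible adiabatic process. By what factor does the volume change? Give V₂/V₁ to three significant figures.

V₂/V₁ ≈ 2.76

From PV^γ = const, V₂/V₁ = (P₁/P₂)^(1/γ).
For a monatomic ideal gas γ = 5/3.
V₂/V₁ = (365/67.2)^(3/5) = 2.76.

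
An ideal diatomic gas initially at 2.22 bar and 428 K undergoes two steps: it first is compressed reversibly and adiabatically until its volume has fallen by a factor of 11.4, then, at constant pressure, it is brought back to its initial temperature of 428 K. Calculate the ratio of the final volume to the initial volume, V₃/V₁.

V₃/V₁ ≈ 0.0331

For a diatomic ideal gas γ = 7/5.
Adiabatic step: V₂/V₁ = 0.08772; T₂ = T₁·11.4^(2/5) = 1133 K.
Isobaric step: V₃/V₂ = T₃/T₂ = 428/1133.
V₃/V₁ = (V₂/V₁)(V₃/V₂) = 0.08772 × (428/1133) = 0.03314.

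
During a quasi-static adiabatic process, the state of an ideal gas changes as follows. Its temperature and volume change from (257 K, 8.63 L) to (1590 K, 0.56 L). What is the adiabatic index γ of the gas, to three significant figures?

TV^(γ−1) = const ⇒ γ − 1 = ln(T₂/T₁) / ln(V₁/V₂).
γ = 1 + ln(1590/257) / ln(8.63/0.56) = 1.666.

γ ≈ 1.67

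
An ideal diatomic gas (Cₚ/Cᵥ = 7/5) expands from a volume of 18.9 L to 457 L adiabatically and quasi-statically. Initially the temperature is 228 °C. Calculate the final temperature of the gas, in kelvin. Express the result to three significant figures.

T₂ ≈ 140 K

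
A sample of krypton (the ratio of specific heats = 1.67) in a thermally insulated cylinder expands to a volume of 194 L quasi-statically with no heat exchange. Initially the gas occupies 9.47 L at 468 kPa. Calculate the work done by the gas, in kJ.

P₂ = P₁(V₁/V₂)^γ = 468×(9.47/194)^(1.67) = 3.021 kPa.
For a reversible adiabat, W_by_gas = (P₁V₁ − P₂V₂)/(γ−1).
W_by = (468000×0.00947 − 3021×0.194) / (0.67) = 5740 J.

W ≈ 5.74 kJ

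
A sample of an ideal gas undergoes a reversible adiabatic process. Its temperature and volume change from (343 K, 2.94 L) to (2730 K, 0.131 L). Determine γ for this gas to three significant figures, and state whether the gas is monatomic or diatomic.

γ ≈ 1.67; monatomic

TV^(γ−1) = const ⇒ γ − 1 = ln(T₂/T₁) / ln(V₁/V₂).
γ = 1 + ln(2730/343) / ln(2.94/0.131) = 1.667.
γ ≈ 1.67 is close to 5/3, so the gas is monatomic.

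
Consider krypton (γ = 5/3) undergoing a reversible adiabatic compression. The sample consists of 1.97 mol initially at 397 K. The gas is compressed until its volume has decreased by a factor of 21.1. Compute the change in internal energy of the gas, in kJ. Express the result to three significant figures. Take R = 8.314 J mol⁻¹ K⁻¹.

ΔU ≈ 64.7 kJ

For a reversible adiabat TV^(γ−1) is constant, so T₂ = T₁ (V₁/V₂)^(γ−1).
T₂ = 397 × 21.1^(2/3) = 3031 K.
Q = 0, so ΔU = W_on_gas = nCᵥΔT with Cᵥ = R/(γ−1) = 12.47 J/(mol·K).
ΔU = 1.97 × 12.47 × (3031 − 397) = 64720 J.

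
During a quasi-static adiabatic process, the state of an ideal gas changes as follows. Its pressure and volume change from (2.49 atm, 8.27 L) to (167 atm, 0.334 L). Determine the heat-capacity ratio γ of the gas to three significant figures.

γ ≈ 1.31

PV^γ = const ⇒ γ = ln(P₂/P₁) / ln(V₁/V₂).
γ = ln(167/2.49) / ln(8.27/0.334) = 1.31.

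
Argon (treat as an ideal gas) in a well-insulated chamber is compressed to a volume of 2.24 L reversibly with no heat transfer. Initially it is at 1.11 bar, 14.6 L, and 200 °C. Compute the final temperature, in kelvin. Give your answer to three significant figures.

For a reversible adiabat TV^(γ−1) is constant, so T₂ = T₁ (V₁/V₂)^(γ−1).
γ = 5/3 for a monatomic ideal gas.
T₁ = 200 °C = 473.1 K.
T₂ = 473.1 × (14.6/2.24)^(2/3) = 1651 K.

T₂ ≈ 1650 K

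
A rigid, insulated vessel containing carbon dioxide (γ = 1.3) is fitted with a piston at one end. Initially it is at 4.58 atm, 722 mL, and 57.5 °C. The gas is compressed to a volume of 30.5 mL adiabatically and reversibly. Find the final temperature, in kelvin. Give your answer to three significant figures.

T₂ ≈ 854 K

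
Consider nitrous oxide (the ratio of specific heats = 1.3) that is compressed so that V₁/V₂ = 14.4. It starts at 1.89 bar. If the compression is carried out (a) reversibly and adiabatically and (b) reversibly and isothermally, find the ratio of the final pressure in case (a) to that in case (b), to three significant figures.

P_adiabatic / P_isothermal ≈ 2.23

Isothermal: P_b = P₁(V₁/V₂) = 1.89×14.4.
Adiabatic: P_a = P₁(V₁/V₂)^γ = 1.89×14.4^(1.3).
P_a/P_b = (V₁/V₂)^(γ−1) = 14.4^(0.3) = 2.226.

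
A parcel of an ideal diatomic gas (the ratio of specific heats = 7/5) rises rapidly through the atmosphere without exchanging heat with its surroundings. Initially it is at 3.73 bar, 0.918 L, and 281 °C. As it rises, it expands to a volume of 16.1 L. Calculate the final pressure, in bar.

Adiabatic: P₁V₁^γ = P₂V₂^γ ⇒ P₂ = P₁ (V₁/V₂)^γ.
P₂ = 3.73 × (0.918/16.1)^(7/5) = 0.06763 bar.

P₂ ≈ 0.0676 bar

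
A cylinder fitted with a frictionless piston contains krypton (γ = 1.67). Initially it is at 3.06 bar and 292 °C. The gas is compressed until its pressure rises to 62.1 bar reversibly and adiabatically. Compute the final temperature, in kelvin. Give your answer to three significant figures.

Along an adiabat T P^((1−γ)/γ) is constant, so T₂ = T₁ (P₂/P₁)^((γ−1)/γ).
T₁ = 292 °C = 565.1 K.
T₂ = 565.1 × (62.1/3.06)^(0.401) = 1891 K.

T₂ ≈ 1890 K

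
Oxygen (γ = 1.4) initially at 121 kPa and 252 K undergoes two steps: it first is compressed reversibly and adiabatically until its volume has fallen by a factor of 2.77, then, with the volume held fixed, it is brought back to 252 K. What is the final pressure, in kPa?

Adiabatic step (PV^γ = const): P₂ = 121×2.77^(1.4) = 503.8 kPa; T₂ = 252×2.77^(0.4) = 378.8 K.
Isochoric: P₃ = P₂(T₃/T₂) = 503.8 × (252/378.8) = 335.2 kPa.

P₃ ≈ 335 kPa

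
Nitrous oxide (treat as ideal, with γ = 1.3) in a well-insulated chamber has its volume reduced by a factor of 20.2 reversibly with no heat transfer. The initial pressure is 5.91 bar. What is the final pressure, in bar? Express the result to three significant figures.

Adiabatic: P₁V₁^γ = P₂V₂^γ ⇒ P₂ = P₁ (V₁/V₂)^γ.
P₂ = 5.91 × 20.2^(1.3) = 294.1 bar.

P₂ ≈ 294 bar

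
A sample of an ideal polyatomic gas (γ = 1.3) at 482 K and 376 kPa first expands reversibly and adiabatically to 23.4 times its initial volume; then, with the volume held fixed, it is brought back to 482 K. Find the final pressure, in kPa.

P₃ ≈ 16.1 kPa

Adiabatic step (PV^γ = const): P₂ = 376×(1/23.4)^(1.3) = 6.24 kPa; T₂ = 482×(1/23.4)^(0.3) = 187.2 K.
Isochoric: P₃ = P₂(T₃/T₂) = 6.24 × (482/187.2) = 16.07 kPa.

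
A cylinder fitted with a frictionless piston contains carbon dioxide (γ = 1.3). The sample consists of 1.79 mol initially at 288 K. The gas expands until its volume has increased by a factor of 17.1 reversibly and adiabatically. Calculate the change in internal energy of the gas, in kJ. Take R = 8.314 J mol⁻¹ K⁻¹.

ΔU ≈ -8.19 kJ

For a reversible adiabat TV^(γ−1) is constant, so T₂ = T₁ (V₁/V₂)^(γ−1).
T₂ = 288 × (1/17.1)^(0.3) = 122.9 K.
Q = 0, so ΔU = W_on_gas = nCᵥΔT with Cᵥ = R/(γ−1) = 27.71 J/(mol·K).
ΔU = 1.79 × 27.71 × (122.9 − 288) = -8191 J.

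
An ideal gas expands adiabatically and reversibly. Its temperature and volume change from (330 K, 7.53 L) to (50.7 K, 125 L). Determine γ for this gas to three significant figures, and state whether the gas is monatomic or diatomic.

γ ≈ 1.67; monatomic

TV^(γ−1) = const ⇒ γ − 1 = ln(T₂/T₁) / ln(V₁/V₂).
γ = 1 + ln(50.7/330) / ln(7.53/125) = 1.667.
γ ≈ 1.67 is close to 5/3, so the gas is monatomic.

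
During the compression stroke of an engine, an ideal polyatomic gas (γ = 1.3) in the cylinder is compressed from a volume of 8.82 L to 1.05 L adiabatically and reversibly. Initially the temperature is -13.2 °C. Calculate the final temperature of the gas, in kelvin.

T₂ ≈ 492 K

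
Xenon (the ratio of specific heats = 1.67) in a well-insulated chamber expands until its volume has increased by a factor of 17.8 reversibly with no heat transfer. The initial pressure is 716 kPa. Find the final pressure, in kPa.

Adiabatic: P₁V₁^γ = P₂V₂^γ ⇒ P₂ = P₁ (V₁/V₂)^γ.
P₂ = 716 × (1/17.8)^(1.67) = 5.844 kPa.

P₂ ≈ 5.84 kPa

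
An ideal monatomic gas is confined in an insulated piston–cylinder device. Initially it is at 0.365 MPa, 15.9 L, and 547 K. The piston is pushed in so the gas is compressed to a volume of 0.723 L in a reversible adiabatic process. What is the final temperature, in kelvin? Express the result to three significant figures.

T₂ ≈ 4290 K

For a reversible adiabat TV^(γ−1) is constant, so T₂ = T₁ (V₁/V₂)^(γ−1).
γ = 5/3 for a monatomic ideal gas.
T₂ = 547 × (15.9/0.723)^(2/3) = 4294 K.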